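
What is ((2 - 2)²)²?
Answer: 0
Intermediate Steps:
((2 - 2)²)² = (0²)² = 0² = 0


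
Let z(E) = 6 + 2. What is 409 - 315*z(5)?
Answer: -2111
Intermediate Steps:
z(E) = 8
409 - 315*z(5) = 409 - 315*8 = 409 - 2520 = -2111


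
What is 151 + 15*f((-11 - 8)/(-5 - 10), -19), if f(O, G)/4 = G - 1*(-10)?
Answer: -389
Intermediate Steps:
f(O, G) = 40 + 4*G (f(O, G) = 4*(G - 1*(-10)) = 4*(G + 10) = 4*(10 + G) = 40 + 4*G)
151 + 15*f((-11 - 8)/(-5 - 10), -19) = 151 + 15*(40 + 4*(-19)) = 151 + 15*(40 - 76) = 151 + 15*(-36) = 151 - 540 = -389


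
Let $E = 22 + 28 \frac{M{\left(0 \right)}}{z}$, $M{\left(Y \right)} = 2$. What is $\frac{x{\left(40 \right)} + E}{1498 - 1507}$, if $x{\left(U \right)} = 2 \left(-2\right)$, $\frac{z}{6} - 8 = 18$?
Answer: $- \frac{716}{351} \approx -2.0399$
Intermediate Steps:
$z = 156$ ($z = 48 + 6 \cdot 18 = 48 + 108 = 156$)
$x{\left(U \right)} = -4$
$E = \frac{872}{39}$ ($E = 22 + 28 \cdot \frac{2}{156} = 22 + 28 \cdot 2 \cdot \frac{1}{156} = 22 + 28 \cdot \frac{1}{78} = 22 + \frac{14}{39} = \frac{872}{39} \approx 22.359$)
$\frac{x{\left(40 \right)} + E}{1498 - 1507} = \frac{-4 + \frac{872}{39}}{1498 - 1507} = \frac{716}{39 \left(-9\right)} = \frac{716}{39} \left(- \frac{1}{9}\right) = - \frac{716}{351}$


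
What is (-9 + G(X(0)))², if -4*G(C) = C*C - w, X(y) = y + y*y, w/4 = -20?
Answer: 841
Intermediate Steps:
w = -80 (w = 4*(-20) = -80)
X(y) = y + y²
G(C) = -20 - C²/4 (G(C) = -(C*C - 1*(-80))/4 = -(C² + 80)/4 = -(80 + C²)/4 = -20 - C²/4)
(-9 + G(X(0)))² = (-9 + (-20 - (0*(1 + 0))²/4))² = (-9 + (-20 - (0*1)²/4))² = (-9 + (-20 - ¼*0²))² = (-9 + (-20 - ¼*0))² = (-9 + (-20 + 0))² = (-9 - 20)² = (-29)² = 841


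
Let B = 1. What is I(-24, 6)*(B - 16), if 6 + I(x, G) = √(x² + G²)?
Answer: 90 - 90*√17 ≈ -281.08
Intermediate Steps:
I(x, G) = -6 + √(G² + x²) (I(x, G) = -6 + √(x² + G²) = -6 + √(G² + x²))
I(-24, 6)*(B - 16) = (-6 + √(6² + (-24)²))*(1 - 16) = (-6 + √(36 + 576))*(-15) = (-6 + √612)*(-15) = (-6 + 6*√17)*(-15) = 90 - 90*√17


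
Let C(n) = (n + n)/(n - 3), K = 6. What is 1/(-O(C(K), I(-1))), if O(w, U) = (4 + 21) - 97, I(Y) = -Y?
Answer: 1/72 ≈ 0.013889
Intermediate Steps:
C(n) = 2*n/(-3 + n) (C(n) = (2*n)/(-3 + n) = 2*n/(-3 + n))
O(w, U) = -72 (O(w, U) = 25 - 97 = -72)
1/(-O(C(K), I(-1))) = 1/(-1*(-72)) = 1/72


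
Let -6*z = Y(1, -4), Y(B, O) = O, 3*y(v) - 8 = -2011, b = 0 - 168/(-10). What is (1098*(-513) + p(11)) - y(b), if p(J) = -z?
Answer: -562607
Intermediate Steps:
b = 84/5 (b = 0 - 168*(-1)/10 = 0 - 8*(-21/10) = 0 + 84/5 = 84/5 ≈ 16.800)
y(v) = -2003/3 (y(v) = 8/3 + (⅓)*(-2011) = 8/3 - 2011/3 = -2003/3)
z = ⅔ (z = -⅙*(-4) = ⅔ ≈ 0.66667)
p(J) = -⅔ (p(J) = -1*⅔ = -⅔)
(1098*(-513) + p(11)) - y(b) = (1098*(-513) - ⅔) - 1*(-2003/3) = (-563274 - ⅔) + 2003/3 = -1689824/3 + 2003/3 = -562607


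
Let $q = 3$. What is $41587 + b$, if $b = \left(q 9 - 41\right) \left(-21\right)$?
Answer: $41881$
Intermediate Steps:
$b = 294$ ($b = \left(3 \cdot 9 - 41\right) \left(-21\right) = \left(27 - 41\right) \left(-21\right) = \left(-14\right) \left(-21\right) = 294$)
$41587 + b = 41587 + 294 = 41881$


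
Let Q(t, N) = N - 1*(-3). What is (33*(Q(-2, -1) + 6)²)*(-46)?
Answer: -97152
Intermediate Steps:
Q(t, N) = 3 + N (Q(t, N) = N + 3 = 3 + N)
(33*(Q(-2, -1) + 6)²)*(-46) = (33*((3 - 1) + 6)²)*(-46) = (33*(2 + 6)²)*(-46) = (33*8²)*(-46) = (33*64)*(-46) = 2112*(-46) = -97152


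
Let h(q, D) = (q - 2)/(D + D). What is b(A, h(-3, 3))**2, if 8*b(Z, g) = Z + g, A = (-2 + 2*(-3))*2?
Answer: 10201/2304 ≈ 4.4275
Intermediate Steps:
h(q, D) = (-2 + q)/(2*D) (h(q, D) = (-2 + q)/((2*D)) = (-2 + q)*(1/(2*D)) = (-2 + q)/(2*D))
A = -16 (A = (-2 - 6)*2 = -8*2 = -16)
b(Z, g) = Z/8 + g/8 (b(Z, g) = (Z + g)/8 = Z/8 + g/8)
b(A, h(-3, 3))**2 = ((1/8)*(-16) + ((1/2)*(-2 - 3)/3)/8)**2 = (-2 + ((1/2)*(1/3)*(-5))/8)**2 = (-2 + (1/8)*(-5/6))**2 = (-2 - 5/48)**2 = (-101/48)**2 = 10201/2304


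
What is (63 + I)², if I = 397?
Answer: 211600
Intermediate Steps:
(63 + I)² = (63 + 397)² = 460² = 211600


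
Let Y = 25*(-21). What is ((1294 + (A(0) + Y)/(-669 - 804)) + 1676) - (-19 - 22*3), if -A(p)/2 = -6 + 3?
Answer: 1500178/491 ≈ 3055.4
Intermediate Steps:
Y = -525
A(p) = 6 (A(p) = -2*(-6 + 3) = -2*(-3) = 6)
((1294 + (A(0) + Y)/(-669 - 804)) + 1676) - (-19 - 22*3) = ((1294 + (6 - 525)/(-669 - 804)) + 1676) - (-19 - 22*3) = ((1294 - 519/(-1473)) + 1676) - (-19 - 66) = ((1294 - 519*(-1/1473)) + 1676) - 1*(-85) = ((1294 + 173/491) + 1676) + 85 = (635527/491 + 1676) + 85 = 1458443/491 + 85 = 1500178/491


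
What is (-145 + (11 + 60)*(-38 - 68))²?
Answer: 58844241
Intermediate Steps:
(-145 + (11 + 60)*(-38 - 68))² = (-145 + 71*(-106))² = (-145 - 7526)² = (-7671)² = 58844241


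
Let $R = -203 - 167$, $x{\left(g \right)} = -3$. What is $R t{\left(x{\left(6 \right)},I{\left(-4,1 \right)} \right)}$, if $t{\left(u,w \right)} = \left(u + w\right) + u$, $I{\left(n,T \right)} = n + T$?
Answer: $3330$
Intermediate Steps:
$I{\left(n,T \right)} = T + n$
$t{\left(u,w \right)} = w + 2 u$
$R = -370$
$R t{\left(x{\left(6 \right)},I{\left(-4,1 \right)} \right)} = - 370 \left(\left(1 - 4\right) + 2 \left(-3\right)\right) = - 370 \left(-3 - 6\right) = \left(-370\right) \left(-9\right) = 3330$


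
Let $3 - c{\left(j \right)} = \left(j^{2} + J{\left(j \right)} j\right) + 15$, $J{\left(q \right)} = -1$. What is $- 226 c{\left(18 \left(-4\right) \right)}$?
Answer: $1190568$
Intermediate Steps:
$c{\left(j \right)} = -12 + j - j^{2}$ ($c{\left(j \right)} = 3 - \left(\left(j^{2} - j\right) + 15\right) = 3 - \left(15 + j^{2} - j\right) = -12 + j - j^{2}$)
$- 226 c{\left(18 \left(-4\right) \right)} = - 226 \left(-12 + 18 \left(-4\right) - \left(18 \left(-4\right)\right)^{2}\right) = - 226 \left(-12 - 72 - \left(-72\right)^{2}\right) = - 226 \left(-12 - 72 - 5184\right) = \left(-226\right) \left(-5268\right) = 1190568$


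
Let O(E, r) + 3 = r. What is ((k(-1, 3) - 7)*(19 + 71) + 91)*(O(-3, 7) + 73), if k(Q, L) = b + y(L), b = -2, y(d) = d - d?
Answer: -55363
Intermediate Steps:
y(d) = 0
k(Q, L) = -2 (k(Q, L) = -2 + 0 = -2)
O(E, r) = -3 + r
((k(-1, 3) - 7)*(19 + 71) + 91)*(O(-3, 7) + 73) = ((-2 - 7)*(19 + 71) + 91)*((-3 + 7) + 73) = (-9*90 + 91)*(4 + 73) = (-810 + 91)*77 = -719*77 = -55363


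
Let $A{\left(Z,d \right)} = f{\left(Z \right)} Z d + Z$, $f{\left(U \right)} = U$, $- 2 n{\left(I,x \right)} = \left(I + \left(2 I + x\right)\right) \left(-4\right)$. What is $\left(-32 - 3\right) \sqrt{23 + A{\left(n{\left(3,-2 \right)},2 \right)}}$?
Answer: $- 35 \sqrt{429} \approx -724.93$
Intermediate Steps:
$n{\left(I,x \right)} = 2 x + 6 I$ ($n{\left(I,x \right)} = - \frac{\left(I + \left(2 I + x\right)\right) \left(-4\right)}{2} = - \frac{\left(I + \left(x + 2 I\right)\right) \left(-4\right)}{2} = - \frac{\left(x + 3 I\right) \left(-4\right)}{2} = - \frac{- 12 I - 4 x}{2} = 2 x + 6 I$)
$A{\left(Z,d \right)} = Z + d Z^{2}$ ($A{\left(Z,d \right)} = Z Z d + Z = Z^{2} d + Z = d Z^{2} + Z = Z + d Z^{2}$)
$\left(-32 - 3\right) \sqrt{23 + A{\left(n{\left(3,-2 \right)},2 \right)}} = \left(-32 - 3\right) \sqrt{23 + \left(2 \left(-2\right) + 6 \cdot 3\right) \left(1 + \left(2 \left(-2\right) + 6 \cdot 3\right) 2\right)} = - 35 \sqrt{23 + \left(-4 + 18\right) \left(1 + \left(-4 + 18\right) 2\right)} = - 35 \sqrt{23 + 14 \left(1 + 14 \cdot 2\right)} = - 35 \sqrt{23 + 14 \left(1 + 28\right)} = - 35 \sqrt{23 + 14 \cdot 29} = - 35 \sqrt{23 + 406} = - 35 \sqrt{429}$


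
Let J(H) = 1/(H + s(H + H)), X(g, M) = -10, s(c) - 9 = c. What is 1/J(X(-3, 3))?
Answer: -21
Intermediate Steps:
s(c) = 9 + c
J(H) = 1/(9 + 3*H) (J(H) = 1/(H + (9 + (H + H))) = 1/(H + (9 + 2*H)) = 1/(9 + 3*H))
1/J(X(-3, 3)) = 1/(1/(3*(3 - 10))) = 1/((⅓)/(-7)) = 1/((⅓)*(-⅐)) = 1/(-1/21) = -21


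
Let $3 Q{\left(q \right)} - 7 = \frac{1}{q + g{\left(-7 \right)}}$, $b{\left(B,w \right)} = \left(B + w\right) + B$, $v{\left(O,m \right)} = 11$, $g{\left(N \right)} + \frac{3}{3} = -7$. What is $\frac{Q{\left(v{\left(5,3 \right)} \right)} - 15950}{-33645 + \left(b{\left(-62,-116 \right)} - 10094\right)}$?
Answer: $\frac{143528}{395811} \approx 0.36262$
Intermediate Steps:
$g{\left(N \right)} = -8$ ($g{\left(N \right)} = -1 - 7 = -8$)
$b{\left(B,w \right)} = w + 2 B$
$Q{\left(q \right)} = \frac{7}{3} + \frac{1}{3 \left(-8 + q\right)}$ ($Q{\left(q \right)} = \frac{7}{3} + \frac{1}{3 \left(q - 8\right)} = \frac{7}{3} + \frac{1}{3 \left(-8 + q\right)}$)
$\frac{Q{\left(v{\left(5,3 \right)} \right)} - 15950}{-33645 + \left(b{\left(-62,-116 \right)} - 10094\right)} = \frac{\frac{-55 + 7 \cdot 11}{3 \left(-8 + 11\right)} - 15950}{-33645 + \left(\left(-116 + 2 \left(-62\right)\right) - 10094\right)} = \frac{\frac{-55 + 77}{3 \cdot 3} - 15950}{-33645 - 10334} = \frac{\frac{1}{3} \cdot \frac{1}{3} \cdot 22 - 15950}{-33645 - 10334} = \frac{\frac{22}{9} - 15950}{-33645 - 10334} = - \frac{143528}{9 \left(-43979\right)} = \left(- \frac{143528}{9}\right) \left(- \frac{1}{43979}\right) = \frac{143528}{395811}$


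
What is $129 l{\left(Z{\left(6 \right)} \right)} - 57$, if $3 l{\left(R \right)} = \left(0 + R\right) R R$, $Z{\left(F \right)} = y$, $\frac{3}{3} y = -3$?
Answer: $-1218$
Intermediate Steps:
$y = -3$
$Z{\left(F \right)} = -3$
$l{\left(R \right)} = \frac{R^{3}}{3}$ ($l{\left(R \right)} = \frac{\left(0 + R\right) R R}{3} = \frac{R R^{2}}{3} = \frac{R^{3}}{3}$)
$129 l{\left(Z{\left(6 \right)} \right)} - 57 = 129 \frac{\left(-3\right)^{3}}{3} - 57 = 129 \cdot \frac{1}{3} \left(-27\right) - 57 = 129 \left(-9\right) - 57 = -1161 - 57 = -1218$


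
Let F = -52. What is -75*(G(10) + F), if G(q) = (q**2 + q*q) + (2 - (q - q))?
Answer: -11250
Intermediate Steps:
G(q) = 2 + 2*q**2 (G(q) = (q**2 + q**2) + (2 - 1*0) = 2*q**2 + (2 + 0) = 2*q**2 + 2 = 2 + 2*q**2)
-75*(G(10) + F) = -75*((2 + 2*10**2) - 52) = -75*((2 + 2*100) - 52) = -75*((2 + 200) - 52) = -75*(202 - 52) = -75*150 = -11250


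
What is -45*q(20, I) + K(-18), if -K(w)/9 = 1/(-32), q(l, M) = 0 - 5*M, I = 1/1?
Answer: 7209/32 ≈ 225.28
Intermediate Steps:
I = 1
q(l, M) = -5*M
K(w) = 9/32 (K(w) = -9/(-32) = -9*(-1/32) = 9/32)
-45*q(20, I) + K(-18) = -(-225) + 9/32 = -45*(-5) + 9/32 = 225 + 9/32 = 7209/32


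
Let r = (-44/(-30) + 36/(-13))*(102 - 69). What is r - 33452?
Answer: -2177174/65 ≈ -33495.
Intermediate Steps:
r = -2794/65 (r = (-44*(-1/30) + 36*(-1/13))*33 = (22/15 - 36/13)*33 = -254/195*33 = -2794/65 ≈ -42.985)
r - 33452 = -2794/65 - 33452 = -2177174/65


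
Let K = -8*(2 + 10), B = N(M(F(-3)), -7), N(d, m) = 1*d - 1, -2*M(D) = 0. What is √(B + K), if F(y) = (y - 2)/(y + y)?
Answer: I*√97 ≈ 9.8489*I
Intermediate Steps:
F(y) = (-2 + y)/(2*y) (F(y) = (-2 + y)/((2*y)) = (-2 + y)*(1/(2*y)) = (-2 + y)/(2*y))
M(D) = 0 (M(D) = -½*0 = 0)
N(d, m) = -1 + d (N(d, m) = d - 1 = -1 + d)
B = -1 (B = -1 + 0 = -1)
K = -96 (K = -8*12 = -96)
√(B + K) = √(-1 - 96) = √(-97) = I*√97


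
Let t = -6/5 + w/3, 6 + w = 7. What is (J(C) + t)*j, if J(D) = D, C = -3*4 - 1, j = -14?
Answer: 2912/15 ≈ 194.13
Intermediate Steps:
w = 1 (w = -6 + 7 = 1)
C = -13 (C = -12 - 1 = -13)
t = -13/15 (t = -6/5 + 1/3 = -13/15 ≈ -0.86667)
(J(C) + t)*j = (-13 - 13/15)*(-14) = -208/15*(-14) = 2912/15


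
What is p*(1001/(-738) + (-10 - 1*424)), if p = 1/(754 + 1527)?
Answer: -321293/1683378 ≈ -0.19086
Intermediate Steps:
p = 1/2281 ≈ 0.00043840
p*(1001/(-738) + (-10 - 1*424)) = (1001/(-738) + (-10 - 1*424))/2281 = (1001*(-1/738) + (-10 - 424))/2281 = (-1001/738 - 434)/2281 = (1/2281)*(-321293/738) = -321293/1683378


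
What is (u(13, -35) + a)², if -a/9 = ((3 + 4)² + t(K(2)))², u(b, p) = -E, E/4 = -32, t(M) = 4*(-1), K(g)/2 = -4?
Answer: 327501409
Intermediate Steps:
K(g) = -8 (K(g) = 2*(-4) = -8)
t(M) = -4
E = -128 (E = 4*(-32) = -128)
u(b, p) = 128 (u(b, p) = -1*(-128) = 128)
a = -18225 (a = -9*((3 + 4)² - 4)² = -9*(7² - 4)² = -9*(49 - 4)² = -9*45² = -9*2025 = -18225)
(u(13, -35) + a)² = (128 - 18225)² = (-18097)² = 327501409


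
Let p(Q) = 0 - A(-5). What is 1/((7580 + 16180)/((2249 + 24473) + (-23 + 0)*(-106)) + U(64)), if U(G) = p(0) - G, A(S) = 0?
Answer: -27/1706 ≈ -0.015826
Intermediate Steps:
p(Q) = 0 (p(Q) = 0 - 1*0 = 0 + 0 = 0)
U(G) = -G (U(G) = 0 - G = -G)
1/((7580 + 16180)/((2249 + 24473) + (-23 + 0)*(-106)) + U(64)) = 1/((7580 + 16180)/((2249 + 24473) + (-23 + 0)*(-106)) - 1*64) = 1/(23760/(26722 - 23*(-106)) - 64) = 1/(23760/(26722 + 2438) - 64) = 1/(23760/29160 - 64) = 1/(23760*(1/29160) - 64) = 1/(22/27 - 64) = 1/(-1706/27) = -27/1706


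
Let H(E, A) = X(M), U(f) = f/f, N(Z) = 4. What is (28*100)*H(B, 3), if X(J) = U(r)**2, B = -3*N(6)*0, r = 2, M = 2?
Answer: 2800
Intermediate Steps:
U(f) = 1
B = 0 (B = -3*4*0 = -12*0 = 0)
X(J) = 1 (X(J) = 1**2 = 1)
H(E, A) = 1
(28*100)*H(B, 3) = (28*100)*1 = 2800*1 = 2800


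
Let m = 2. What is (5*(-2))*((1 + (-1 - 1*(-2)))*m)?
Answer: -40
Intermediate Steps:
(5*(-2))*((1 + (-1 - 1*(-2)))*m) = (5*(-2))*((1 + (-1 - 1*(-2)))*2) = -10*(1 + (-1 + 2))*2 = -10*(1 + 1)*2 = -20*2 = -10*4 = -40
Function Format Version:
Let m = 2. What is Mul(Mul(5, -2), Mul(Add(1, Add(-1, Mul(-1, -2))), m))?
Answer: -40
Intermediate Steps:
Mul(Mul(5, -2), Mul(Add(1, Add(-1, Mul(-1, -2))), m)) = Mul(Mul(5, -2), Mul(Add(1, Add(-1, Mul(-1, -2))), 2)) = Mul(-10, Mul(Add(1, Add(-1, 2)), 2)) = Mul(-10, Mul(Add(1, 1), 2)) = Mul(-10, Mul(2, 2)) = Mul(-10, 4) = -40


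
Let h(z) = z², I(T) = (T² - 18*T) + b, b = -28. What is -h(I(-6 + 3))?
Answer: -1225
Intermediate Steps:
I(T) = -28 + T² - 18*T (I(T) = (T² - 18*T) - 28 = -28 + T² - 18*T)
-h(I(-6 + 3)) = -(-28 + (-6 + 3)² - 18*(-6 + 3))² = -(-28 + (-3)² - 18*(-3))² = -(-28 + 9 + 54)² = -1*35² = -1*1225 = -1225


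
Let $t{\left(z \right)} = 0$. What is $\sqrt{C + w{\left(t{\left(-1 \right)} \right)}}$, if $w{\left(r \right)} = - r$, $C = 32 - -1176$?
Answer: $2 \sqrt{302} \approx 34.756$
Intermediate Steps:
$C = 1208$ ($C = 32 + 1176 = 1208$)
$\sqrt{C + w{\left(t{\left(-1 \right)} \right)}} = \sqrt{1208 - 0} = \sqrt{1208 + 0} = \sqrt{1208} = 2 \sqrt{302}$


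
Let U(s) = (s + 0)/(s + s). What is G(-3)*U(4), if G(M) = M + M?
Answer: -3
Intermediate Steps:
G(M) = 2*M
U(s) = 1/2 (U(s) = s/((2*s)) = s*(1/(2*s)) = 1/2)
G(-3)*U(4) = (2*(-3))*(1/2) = -6*1/2 = -3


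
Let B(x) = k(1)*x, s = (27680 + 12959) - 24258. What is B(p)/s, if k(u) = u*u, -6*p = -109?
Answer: 109/98286 ≈ 0.0011090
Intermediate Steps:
p = 109/6 (p = -⅙*(-109) = 109/6 ≈ 18.167)
k(u) = u²
s = 16381 (s = 40639 - 24258 = 16381)
B(x) = x (B(x) = 1²*x = 1*x = x)
B(p)/s = (109/6)/16381 = (109/6)*(1/16381) = 109/98286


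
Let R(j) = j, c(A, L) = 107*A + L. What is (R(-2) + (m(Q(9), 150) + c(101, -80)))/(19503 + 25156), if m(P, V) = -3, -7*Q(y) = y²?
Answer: 10722/44659 ≈ 0.24009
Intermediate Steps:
c(A, L) = L + 107*A
Q(y) = -y²/7
(R(-2) + (m(Q(9), 150) + c(101, -80)))/(19503 + 25156) = (-2 + (-3 + (-80 + 107*101)))/(19503 + 25156) = (-2 + (-3 + (-80 + 10807)))/44659 = (-2 + (-3 + 10727))*(1/44659) = (-2 + 10724)*(1/44659) = 10722*(1/44659) = 10722/44659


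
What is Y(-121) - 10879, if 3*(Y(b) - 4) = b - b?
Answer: -10875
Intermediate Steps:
Y(b) = 4 (Y(b) = 4 + (b - b)/3 = 4 + (1/3)*0 = 4 + 0 = 4)
Y(-121) - 10879 = 4 - 10879 = -10875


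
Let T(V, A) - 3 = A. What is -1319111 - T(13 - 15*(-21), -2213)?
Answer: -1316901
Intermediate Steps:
T(V, A) = 3 + A
-1319111 - T(13 - 15*(-21), -2213) = -1319111 - (3 - 2213) = -1319111 - 1*(-2210) = -1319111 + 2210 = -1316901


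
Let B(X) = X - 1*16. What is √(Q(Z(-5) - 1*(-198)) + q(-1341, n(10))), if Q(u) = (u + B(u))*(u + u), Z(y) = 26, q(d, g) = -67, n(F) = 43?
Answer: √193469 ≈ 439.85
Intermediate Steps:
B(X) = -16 + X (B(X) = X - 16 = -16 + X)
Q(u) = 2*u*(-16 + 2*u) (Q(u) = (u + (-16 + u))*(u + u) = (-16 + 2*u)*(2*u) = 2*u*(-16 + 2*u))
√(Q(Z(-5) - 1*(-198)) + q(-1341, n(10))) = √(4*(26 - 1*(-198))*(-8 + (26 - 1*(-198))) - 67) = √(4*(26 + 198)*(-8 + (26 + 198)) - 67) = √(4*224*(-8 + 224) - 67) = √(4*224*216 - 67) = √(193536 - 67) = √193469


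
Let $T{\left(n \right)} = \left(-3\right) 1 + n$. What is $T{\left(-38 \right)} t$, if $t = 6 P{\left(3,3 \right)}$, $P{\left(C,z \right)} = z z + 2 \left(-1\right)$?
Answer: $-1722$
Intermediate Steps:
$P{\left(C,z \right)} = -2 + z^{2}$ ($P{\left(C,z \right)} = z^{2} - 2 = -2 + z^{2}$)
$T{\left(n \right)} = -3 + n$
$t = 42$ ($t = 6 \left(-2 + 3^{2}\right) = 6 \left(-2 + 9\right) = 6 \cdot 7 = 42$)
$T{\left(-38 \right)} t = \left(-3 - 38\right) 42 = \left(-41\right) 42 = -1722$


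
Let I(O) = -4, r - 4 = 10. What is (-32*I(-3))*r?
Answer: 1792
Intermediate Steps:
r = 14 (r = 4 + 10 = 14)
(-32*I(-3))*r = -32*(-4)*14 = 128*14 = 1792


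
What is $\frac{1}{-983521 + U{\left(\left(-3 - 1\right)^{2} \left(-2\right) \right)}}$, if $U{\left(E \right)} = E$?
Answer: $- \frac{1}{983553} \approx -1.0167 \cdot 10^{-6}$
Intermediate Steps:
$\frac{1}{-983521 + U{\left(\left(-3 - 1\right)^{2} \left(-2\right) \right)}} = \frac{1}{-983521 + \left(-3 - 1\right)^{2} \left(-2\right)} = \frac{1}{-983521 + \left(-4\right)^{2} \left(-2\right)} = \frac{1}{-983521 + 16 \left(-2\right)} = \frac{1}{-983521 - 32} = \frac{1}{-983553} = - \frac{1}{983553}$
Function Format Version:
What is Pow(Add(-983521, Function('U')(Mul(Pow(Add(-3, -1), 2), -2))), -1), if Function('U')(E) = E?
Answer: Rational(-1, 983553) ≈ -1.0167e-6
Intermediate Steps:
Pow(Add(-983521, Function('U')(Mul(Pow(Add(-3, -1), 2), -2))), -1) = Pow(Add(-983521, Mul(Pow(Add(-3, -1), 2), -2)), -1) = Pow(Add(-983521, Mul(Pow(-4, 2), -2)), -1) = Pow(Add(-983521, Mul(16, -2)), -1) = Pow(Add(-983521, -32), -1) = Pow(-983553, -1) = Rational(-1, 983553)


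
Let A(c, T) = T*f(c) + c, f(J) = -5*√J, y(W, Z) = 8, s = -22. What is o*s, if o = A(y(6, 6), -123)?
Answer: -176 - 27060*√2 ≈ -38445.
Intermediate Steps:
A(c, T) = c - 5*T*√c (A(c, T) = T*(-5*√c) + c = -5*T*√c + c = c - 5*T*√c)
o = 8 + 1230*√2 (o = 8 - 5*(-123)*√8 = 8 - 5*(-123)*2*√2 = 8 + 1230*√2 ≈ 1747.5)
o*s = (8 + 1230*√2)*(-22) = -176 - 27060*√2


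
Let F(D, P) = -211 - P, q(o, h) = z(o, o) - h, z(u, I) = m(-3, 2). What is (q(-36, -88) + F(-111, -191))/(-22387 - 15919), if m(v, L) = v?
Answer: -65/38306 ≈ -0.0016969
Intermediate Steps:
z(u, I) = -3
q(o, h) = -3 - h
(q(-36, -88) + F(-111, -191))/(-22387 - 15919) = ((-3 - 1*(-88)) + (-211 - 1*(-191)))/(-22387 - 15919) = ((-3 + 88) + (-211 + 191))/(-38306) = (85 - 20)*(-1/38306) = 65*(-1/38306) = -65/38306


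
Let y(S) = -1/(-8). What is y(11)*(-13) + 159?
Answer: 1259/8 ≈ 157.38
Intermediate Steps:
y(S) = ⅛ (y(S) = -1*(-⅛) = ⅛)
y(11)*(-13) + 159 = (⅛)*(-13) + 159 = -13/8 + 159 = 1259/8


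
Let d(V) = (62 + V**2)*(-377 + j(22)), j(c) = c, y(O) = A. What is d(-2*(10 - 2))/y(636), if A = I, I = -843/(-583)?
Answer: -21938290/281 ≈ -78072.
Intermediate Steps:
I = 843/583 (I = -843*(-1/583) = 843/583 ≈ 1.4460)
A = 843/583 ≈ 1.4460
y(O) = 843/583
d(V) = -22010 - 355*V**2 (d(V) = (62 + V**2)*(-377 + 22) = (62 + V**2)*(-355) = -22010 - 355*V**2)
d(-2*(10 - 2))/y(636) = (-22010 - 355*4*(10 - 2)**2)/(843/583) = (-22010 - 355*(-2*8)**2)*(583/843) = (-22010 - 355*(-16)**2)*(583/843) = (-22010 - 355*256)*(583/843) = (-22010 - 90880)*(583/843) = -112890*583/843 = -21938290/281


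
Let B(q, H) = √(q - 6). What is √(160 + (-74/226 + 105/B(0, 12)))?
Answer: √(8155436 - 893830*I*√6)/226 ≈ 12.748 - 1.6813*I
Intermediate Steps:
B(q, H) = √(-6 + q)
√(160 + (-74/226 + 105/B(0, 12))) = √(160 + (-74/226 + 105/(√(-6 + 0)))) = √(160 + (-74*1/226 + 105/(√(-6)))) = √(160 + (-37/113 + 105/((I*√6)))) = √(160 + (-37/113 + 105*(-I*√6/6))) = √(160 + (-37/113 - 35*I*√6/2)) = √(18043/113 - 35*I*√6/2)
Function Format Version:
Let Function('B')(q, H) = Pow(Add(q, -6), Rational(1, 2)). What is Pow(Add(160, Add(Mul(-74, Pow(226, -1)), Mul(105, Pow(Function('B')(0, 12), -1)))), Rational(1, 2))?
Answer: Mul(Rational(1, 226), Pow(Add(8155436, Mul(-893830, I, Pow(6, Rational(1, 2)))), Rational(1, 2))) ≈ Add(12.748, Mul(-1.6813, I))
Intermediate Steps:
Function('B')(q, H) = Pow(Add(-6, q), Rational(1, 2))
Pow(Add(160, Add(Mul(-74, Pow(226, -1)), Mul(105, Pow(Function('B')(0, 12), -1)))), Rational(1, 2)) = Pow(Add(160, Add(Mul(-74, Pow(226, -1)), Mul(105, Pow(Pow(Add(-6, 0), Rational(1, 2)), -1)))), Rational(1, 2)) = Pow(Add(160, Add(Mul(-74, Rational(1, 226)), Mul(105, Pow(Pow(-6, Rational(1, 2)), -1)))), Rational(1, 2)) = Pow(Add(160, Add(Rational(-37, 113), Mul(105, Pow(Mul(I, Pow(6, Rational(1, 2))), -1)))), Rational(1, 2)) = Pow(Add(160, Add(Rational(-37, 113), Mul(105, Mul(Rational(-1, 6), I, Pow(6, Rational(1, 2)))))), Rational(1, 2)) = Pow(Add(160, Add(Rational(-37, 113), Mul(Rational(-35, 2), I, Pow(6, Rational(1, 2))))), Rational(1, 2)) = Pow(Add(Rational(18043, 113), Mul(Rational(-35, 2), I, Pow(6, Rational(1, 2)))), Rational(1, 2))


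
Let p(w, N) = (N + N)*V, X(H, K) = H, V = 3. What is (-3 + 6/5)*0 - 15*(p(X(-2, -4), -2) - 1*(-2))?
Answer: 150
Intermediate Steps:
p(w, N) = 6*N (p(w, N) = (N + N)*3 = (2*N)*3 = 6*N)
(-3 + 6/5)*0 - 15*(p(X(-2, -4), -2) - 1*(-2)) = (-3 + 6/5)*0 - 15*(6*(-2) - 1*(-2)) = (-3 + 6*(⅕))*0 - 15*(-12 + 2) = (-3 + 6/5)*0 - 15*(-10) = -9/5*0 + 150 = 0 + 150 = 150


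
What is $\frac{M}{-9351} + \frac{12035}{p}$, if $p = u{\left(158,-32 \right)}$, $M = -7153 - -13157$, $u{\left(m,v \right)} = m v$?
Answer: $- \frac{142895509}{47278656} \approx -3.0224$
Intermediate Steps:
$M = 6004$ ($M = -7153 + 13157 = 6004$)
$p = -5056$ ($p = 158 \left(-32\right) = -5056$)
$\frac{M}{-9351} + \frac{12035}{p} = \frac{6004}{-9351} + \frac{12035}{-5056} = 6004 \left(- \frac{1}{9351}\right) + 12035 \left(- \frac{1}{5056}\right) = - \frac{6004}{9351} - \frac{12035}{5056} = - \frac{142895509}{47278656}$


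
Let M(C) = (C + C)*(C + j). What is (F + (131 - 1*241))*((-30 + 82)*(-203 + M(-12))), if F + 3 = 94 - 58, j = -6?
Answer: -916916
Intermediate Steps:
M(C) = 2*C*(-6 + C) (M(C) = (C + C)*(C - 6) = (2*C)*(-6 + C) = 2*C*(-6 + C))
F = 33 (F = -3 + (94 - 58) = -3 + 36 = 33)
(F + (131 - 1*241))*((-30 + 82)*(-203 + M(-12))) = (33 + (131 - 1*241))*((-30 + 82)*(-203 + 2*(-12)*(-6 - 12))) = (33 + (131 - 241))*(52*(-203 + 2*(-12)*(-18))) = (33 - 110)*(52*(-203 + 432)) = -4004*229 = -77*11908 = -916916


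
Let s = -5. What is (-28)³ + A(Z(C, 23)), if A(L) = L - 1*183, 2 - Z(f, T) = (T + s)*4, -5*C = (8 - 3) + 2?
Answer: -22205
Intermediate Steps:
C = -7/5 (C = -((8 - 3) + 2)/5 = -(5 + 2)/5 = -⅕*7 = -7/5 ≈ -1.4000)
Z(f, T) = 22 - 4*T (Z(f, T) = 2 - (T - 5)*4 = 2 - (-5 + T)*4 = 2 - (-20 + 4*T) = 2 + (20 - 4*T) = 22 - 4*T)
A(L) = -183 + L (A(L) = L - 183 = -183 + L)
(-28)³ + A(Z(C, 23)) = (-28)³ + (-183 + (22 - 4*23)) = -21952 + (-183 + (22 - 92)) = -21952 + (-183 - 70) = -21952 - 253 = -22205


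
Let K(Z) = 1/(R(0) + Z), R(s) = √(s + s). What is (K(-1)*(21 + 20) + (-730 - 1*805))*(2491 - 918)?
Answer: -2479048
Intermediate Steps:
R(s) = √2*√s (R(s) = √(2*s) = √2*√s)
K(Z) = 1/Z (K(Z) = 1/(√2*√0 + Z) = 1/(√2*0 + Z) = 1/(0 + Z) = 1/Z)
(K(-1)*(21 + 20) + (-730 - 1*805))*(2491 - 918) = ((21 + 20)/(-1) + (-730 - 1*805))*(2491 - 918) = (-1*41 + (-730 - 805))*1573 = (-41 - 1535)*1573 = -1576*1573 = -2479048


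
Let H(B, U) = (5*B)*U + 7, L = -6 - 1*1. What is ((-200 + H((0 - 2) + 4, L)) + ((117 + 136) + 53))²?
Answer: 1849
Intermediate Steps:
L = -7 (L = -6 - 1 = -7)
H(B, U) = 7 + 5*B*U (H(B, U) = 5*B*U + 7 = 7 + 5*B*U)
((-200 + H((0 - 2) + 4, L)) + ((117 + 136) + 53))² = ((-200 + (7 + 5*((0 - 2) + 4)*(-7))) + ((117 + 136) + 53))² = ((-200 + (7 + 5*(-2 + 4)*(-7))) + (253 + 53))² = ((-200 + (7 + 5*2*(-7))) + 306)² = ((-200 + (7 - 70)) + 306)² = ((-200 - 63) + 306)² = (-263 + 306)² = 43² = 1849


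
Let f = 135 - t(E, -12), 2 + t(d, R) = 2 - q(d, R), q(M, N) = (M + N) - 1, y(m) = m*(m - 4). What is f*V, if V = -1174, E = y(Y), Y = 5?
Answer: -149098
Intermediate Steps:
y(m) = m*(-4 + m)
q(M, N) = -1 + M + N
E = 5 (E = 5*(-4 + 5) = 5*1 = 5)
t(d, R) = 1 - R - d (t(d, R) = -2 + (2 - (-1 + d + R)) = -2 + (2 - (-1 + R + d)) = -2 + (2 + (1 - R - d)) = -2 + (3 - R - d) = 1 - R - d)
f = 127 (f = 135 - (1 - 1*(-12) - 1*5) = 135 - (1 + 12 - 5) = 135 - 1*8 = 135 - 8 = 127)
f*V = 127*(-1174) = -149098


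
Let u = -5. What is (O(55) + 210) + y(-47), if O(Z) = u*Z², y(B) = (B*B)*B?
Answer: -118738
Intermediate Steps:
y(B) = B³ (y(B) = B²*B = B³)
O(Z) = -5*Z²
(O(55) + 210) + y(-47) = (-5*55² + 210) + (-47)³ = (-5*3025 + 210) - 103823 = (-15125 + 210) - 103823 = -14915 - 103823 = -118738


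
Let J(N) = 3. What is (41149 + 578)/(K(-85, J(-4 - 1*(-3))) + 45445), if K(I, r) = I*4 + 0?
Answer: 13909/15035 ≈ 0.92511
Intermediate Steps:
K(I, r) = 4*I (K(I, r) = 4*I + 0 = 4*I)
(41149 + 578)/(K(-85, J(-4 - 1*(-3))) + 45445) = (41149 + 578)/(4*(-85) + 45445) = 41727/(-340 + 45445) = 41727/45105 = 41727*(1/45105) = 13909/15035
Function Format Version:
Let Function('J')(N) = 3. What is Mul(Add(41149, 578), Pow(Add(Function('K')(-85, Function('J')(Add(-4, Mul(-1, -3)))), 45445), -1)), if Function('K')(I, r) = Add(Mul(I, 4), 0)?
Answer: Rational(13909, 15035) ≈ 0.92511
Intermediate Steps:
Function('K')(I, r) = Mul(4, I) (Function('K')(I, r) = Add(Mul(4, I), 0) = Mul(4, I))
Mul(Add(41149, 578), Pow(Add(Function('K')(-85, Function('J')(Add(-4, Mul(-1, -3)))), 45445), -1)) = Mul(Add(41149, 578), Pow(Add(Mul(4, -85), 45445), -1)) = Mul(41727, Pow(Add(-340, 45445), -1)) = Mul(41727, Pow(45105, -1)) = Mul(41727, Rational(1, 45105)) = Rational(13909, 15035)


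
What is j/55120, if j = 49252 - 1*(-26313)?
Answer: 15113/11024 ≈ 1.3709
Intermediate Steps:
j = 75565 (j = 49252 + 26313 = 75565)
j/55120 = 75565/55120 = 75565*(1/55120) = 15113/11024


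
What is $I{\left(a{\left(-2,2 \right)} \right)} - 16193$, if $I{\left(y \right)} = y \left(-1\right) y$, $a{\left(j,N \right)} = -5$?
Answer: $-16218$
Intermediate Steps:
$I{\left(y \right)} = - y^{2}$ ($I{\left(y \right)} = - y y = - y^{2}$)
$I{\left(a{\left(-2,2 \right)} \right)} - 16193 = - \left(-5\right)^{2} - 16193 = \left(-1\right) 25 - 16193 = -25 - 16193 = -16218$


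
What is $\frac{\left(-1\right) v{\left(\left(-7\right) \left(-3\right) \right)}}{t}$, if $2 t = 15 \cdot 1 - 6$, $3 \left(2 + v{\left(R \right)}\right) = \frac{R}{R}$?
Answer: $\frac{10}{27} \approx 0.37037$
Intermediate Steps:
$v{\left(R \right)} = - \frac{5}{3}$ ($v{\left(R \right)} = -2 + \frac{R \frac{1}{R}}{3} = -2 + \frac{1}{3} \cdot 1 = -2 + \frac{1}{3} = - \frac{5}{3}$)
$t = \frac{9}{2}$ ($t = \frac{15 \cdot 1 - 6}{2} = \frac{15 - 6}{2} = \frac{1}{2} \cdot 9 = \frac{9}{2} \approx 4.5$)
$\frac{\left(-1\right) v{\left(\left(-7\right) \left(-3\right) \right)}}{t} = \frac{\left(-1\right) \left(- \frac{5}{3}\right)}{\frac{9}{2}} = \frac{5}{3} \cdot \frac{2}{9} = \frac{10}{27}$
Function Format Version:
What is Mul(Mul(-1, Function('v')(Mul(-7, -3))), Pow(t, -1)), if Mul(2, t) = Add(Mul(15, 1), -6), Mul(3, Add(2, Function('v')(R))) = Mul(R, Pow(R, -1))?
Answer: Rational(10, 27) ≈ 0.37037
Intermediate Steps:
Function('v')(R) = Rational(-5, 3) (Function('v')(R) = Add(-2, Mul(Rational(1, 3), Mul(R, Pow(R, -1)))) = Add(-2, Mul(Rational(1, 3), 1)) = Add(-2, Rational(1, 3)) = Rational(-5, 3))
t = Rational(9, 2) (t = Mul(Rational(1, 2), Add(Mul(15, 1), -6)) = Mul(Rational(1, 2), Add(15, -6)) = Mul(Rational(1, 2), 9) = Rational(9, 2) ≈ 4.5000)
Mul(Mul(-1, Function('v')(Mul(-7, -3))), Pow(t, -1)) = Mul(Mul(-1, Rational(-5, 3)), Pow(Rational(9, 2), -1)) = Mul(Rational(5, 3), Rational(2, 9)) = Rational(10, 27)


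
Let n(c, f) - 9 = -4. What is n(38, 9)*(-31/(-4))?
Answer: 155/4 ≈ 38.750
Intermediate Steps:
n(c, f) = 5 (n(c, f) = 9 - 4 = 5)
n(38, 9)*(-31/(-4)) = 5*(-31/(-4)) = 5*(-31*(-1/4)) = 5*(31/4) = 155/4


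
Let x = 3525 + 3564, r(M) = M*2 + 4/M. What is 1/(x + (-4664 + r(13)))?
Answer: 13/31867 ≈ 0.00040795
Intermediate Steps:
r(M) = 2*M + 4/M
x = 7089
1/(x + (-4664 + r(13))) = 1/(7089 + (-4664 + (2*13 + 4/13))) = 1/(7089 + (-4664 + (26 + 4*(1/13)))) = 1/(7089 + (-4664 + (26 + 4/13))) = 1/(7089 + (-4664 + 342/13)) = 1/(7089 - 60290/13) = 1/(31867/13) = 13/31867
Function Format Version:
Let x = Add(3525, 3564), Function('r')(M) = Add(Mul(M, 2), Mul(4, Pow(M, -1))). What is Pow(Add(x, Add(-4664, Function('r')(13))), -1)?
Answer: Rational(13, 31867) ≈ 0.00040795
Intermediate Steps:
Function('r')(M) = Add(Mul(2, M), Mul(4, Pow(M, -1)))
x = 7089
Pow(Add(x, Add(-4664, Function('r')(13))), -1) = Pow(Add(7089, Add(-4664, Add(Mul(2, 13), Mul(4, Pow(13, -1))))), -1) = Pow(Add(7089, Add(-4664, Add(26, Mul(4, Rational(1, 13))))), -1) = Pow(Add(7089, Add(-4664, Add(26, Rational(4, 13)))), -1) = Pow(Add(7089, Add(-4664, Rational(342, 13))), -1) = Pow(Add(7089, Rational(-60290, 13)), -1) = Pow(Rational(31867, 13), -1) = Rational(13, 31867)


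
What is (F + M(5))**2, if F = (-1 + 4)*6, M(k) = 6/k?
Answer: 9216/25 ≈ 368.64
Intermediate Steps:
F = 18 (F = 3*6 = 18)
(F + M(5))**2 = (18 + 6/5)**2 = (96/5)**2 = 9216/25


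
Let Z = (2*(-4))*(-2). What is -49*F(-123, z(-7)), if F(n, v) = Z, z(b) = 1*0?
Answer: -784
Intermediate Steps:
z(b) = 0
Z = 16 (Z = -8*(-2) = 16)
F(n, v) = 16
-49*F(-123, z(-7)) = -49*16 = -784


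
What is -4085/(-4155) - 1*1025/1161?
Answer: 32254/321597 ≈ 0.10029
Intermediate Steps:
-4085/(-4155) - 1*1025/1161 = -4085*(-1/4155) - 1025*1/1161 = 817/831 - 1025/1161 = 32254/321597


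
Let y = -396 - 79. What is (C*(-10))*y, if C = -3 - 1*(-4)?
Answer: 4750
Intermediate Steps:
C = 1 (C = -3 + 4 = 1)
y = -475
(C*(-10))*y = (1*(-10))*(-475) = -10*(-475) = 4750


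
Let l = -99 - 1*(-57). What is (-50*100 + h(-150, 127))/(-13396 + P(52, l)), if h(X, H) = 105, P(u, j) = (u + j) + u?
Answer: 4895/13334 ≈ 0.36711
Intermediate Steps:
l = -42 (l = -99 + 57 = -42)
P(u, j) = j + 2*u (P(u, j) = (j + u) + u = j + 2*u)
(-50*100 + h(-150, 127))/(-13396 + P(52, l)) = (-50*100 + 105)/(-13396 + (-42 + 2*52)) = (-5000 + 105)/(-13396 + (-42 + 104)) = -4895/(-13396 + 62) = -4895/(-13334) = -4895*(-1/13334) = 4895/13334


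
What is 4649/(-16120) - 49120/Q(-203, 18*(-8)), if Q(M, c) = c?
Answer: 49446559/145080 ≈ 340.82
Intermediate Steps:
4649/(-16120) - 49120/Q(-203, 18*(-8)) = 4649/(-16120) - 49120/(18*(-8)) = 4649*(-1/16120) - 49120/(-144) = -4649/16120 - 49120*(-1/144) = -4649/16120 + 3070/9 = 49446559/145080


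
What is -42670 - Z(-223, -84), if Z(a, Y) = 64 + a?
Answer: -42511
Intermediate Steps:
-42670 - Z(-223, -84) = -42670 - (64 - 223) = -42670 - 1*(-159) = -42670 + 159 = -42511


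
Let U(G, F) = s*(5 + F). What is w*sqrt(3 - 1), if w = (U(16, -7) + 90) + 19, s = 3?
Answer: 103*sqrt(2) ≈ 145.66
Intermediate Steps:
U(G, F) = 15 + 3*F (U(G, F) = 3*(5 + F) = 15 + 3*F)
w = 103 (w = ((15 + 3*(-7)) + 90) + 19 = ((15 - 21) + 90) + 19 = (-6 + 90) + 19 = 84 + 19 = 103)
w*sqrt(3 - 1) = 103*sqrt(3 - 1) = 103*sqrt(2)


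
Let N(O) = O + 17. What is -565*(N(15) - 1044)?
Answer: 571780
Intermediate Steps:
N(O) = 17 + O
-565*(N(15) - 1044) = -565*((17 + 15) - 1044) = -565*(32 - 1044) = -565*(-1012) = 571780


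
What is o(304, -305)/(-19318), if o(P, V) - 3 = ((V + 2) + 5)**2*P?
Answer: -26996419/19318 ≈ -1397.5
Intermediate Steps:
o(P, V) = 3 + P*(7 + V)**2 (o(P, V) = 3 + ((V + 2) + 5)**2*P = 3 + ((2 + V) + 5)**2*P = 3 + (7 + V)**2*P = 3 + P*(7 + V)**2)
o(304, -305)/(-19318) = (3 + 304*(7 - 305)**2)/(-19318) = (3 + 304*(-298)**2)*(-1/19318) = (3 + 304*88804)*(-1/19318) = (3 + 26996416)*(-1/19318) = 26996419*(-1/19318) = -26996419/19318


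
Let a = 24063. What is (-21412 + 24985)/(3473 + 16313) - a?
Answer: -476106945/19786 ≈ -24063.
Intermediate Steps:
(-21412 + 24985)/(3473 + 16313) - a = (-21412 + 24985)/(3473 + 16313) - 1*24063 = 3573/19786 - 24063 = -476106945/19786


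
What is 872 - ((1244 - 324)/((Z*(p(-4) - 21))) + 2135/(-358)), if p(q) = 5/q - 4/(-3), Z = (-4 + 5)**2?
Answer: 82844381/89858 ≈ 921.95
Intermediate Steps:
Z = 1 (Z = 1**2 = 1)
p(q) = 4/3 + 5/q (p(q) = 5/q - 4*(-1/3) = 5/q + 4/3 = 4/3 + 5/q)
872 - ((1244 - 324)/((Z*(p(-4) - 21))) + 2135/(-358)) = 872 - ((1244 - 324)/((1*((4/3 + 5/(-4)) - 21))) + 2135/(-358)) = 872 - (920/((1*((4/3 + 5*(-1/4)) - 21))) + 2135*(-1/358)) = 872 - (920/((1*((4/3 - 5/4) - 21))) - 2135/358) = 872 - (920/((1*(1/12 - 21))) - 2135/358) = 872 - (920/((1*(-251/12))) - 2135/358) = 872 - (920/(-251/12) - 2135/358) = 872 - (920*(-12/251) - 2135/358) = 872 - (-11040/251 - 2135/358) = 872 - 1*(-4488205/89858) = 872 + 4488205/89858 = 82844381/89858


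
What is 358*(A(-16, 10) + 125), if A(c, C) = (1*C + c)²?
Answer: 57638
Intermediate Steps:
A(c, C) = (C + c)²
358*(A(-16, 10) + 125) = 358*((10 - 16)² + 125) = 358*((-6)² + 125) = 358*(36 + 125) = 358*161 = 57638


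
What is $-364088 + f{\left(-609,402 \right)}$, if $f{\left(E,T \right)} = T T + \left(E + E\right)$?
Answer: $-203702$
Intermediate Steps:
$f{\left(E,T \right)} = T^{2} + 2 E$
$-364088 + f{\left(-609,402 \right)} = -364088 + \left(402^{2} + 2 \left(-609\right)\right) = -364088 + \left(161604 - 1218\right) = -364088 + 160386 = -203702$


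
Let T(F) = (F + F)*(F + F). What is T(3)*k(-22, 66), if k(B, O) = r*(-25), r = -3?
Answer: 2700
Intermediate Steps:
T(F) = 4*F**2 (T(F) = (2*F)*(2*F) = 4*F**2)
k(B, O) = 75 (k(B, O) = -3*(-25) = 75)
T(3)*k(-22, 66) = (4*3**2)*75 = (4*9)*75 = 36*75 = 2700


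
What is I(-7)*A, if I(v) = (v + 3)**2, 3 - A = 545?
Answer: -8672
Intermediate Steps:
A = -542 (A = 3 - 1*545 = 3 - 545 = -542)
I(v) = (3 + v)**2
I(-7)*A = (3 - 7)**2*(-542) = (-4)**2*(-542) = 16*(-542) = -8672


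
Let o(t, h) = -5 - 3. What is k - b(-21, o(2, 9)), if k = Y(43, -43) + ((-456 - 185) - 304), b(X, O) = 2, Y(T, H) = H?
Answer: -990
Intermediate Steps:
o(t, h) = -8
k = -988 (k = -43 + ((-456 - 185) - 304) = -43 + (-641 - 304) = -43 - 945 = -988)
k - b(-21, o(2, 9)) = -988 - 1*2 = -988 - 2 = -990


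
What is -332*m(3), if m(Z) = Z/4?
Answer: -249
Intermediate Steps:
m(Z) = Z/4 (m(Z) = Z*(¼) = Z/4)
-332*m(3) = -83*3 = -332*¾ = -249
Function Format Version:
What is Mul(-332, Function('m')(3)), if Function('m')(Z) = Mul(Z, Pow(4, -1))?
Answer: -249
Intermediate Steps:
Function('m')(Z) = Mul(Rational(1, 4), Z) (Function('m')(Z) = Mul(Z, Rational(1, 4)) = Mul(Rational(1, 4), Z))
Mul(-332, Function('m')(3)) = Mul(-332, Mul(Rational(1, 4), 3)) = Mul(-332, Rational(3, 4)) = -249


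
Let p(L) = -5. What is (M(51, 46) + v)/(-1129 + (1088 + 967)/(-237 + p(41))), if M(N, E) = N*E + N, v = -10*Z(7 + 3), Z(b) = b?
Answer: -555874/275273 ≈ -2.0194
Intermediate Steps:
v = -100 (v = -10*(7 + 3) = -10*10 = -100)
M(N, E) = N + E*N (M(N, E) = E*N + N = N + E*N)
(M(51, 46) + v)/(-1129 + (1088 + 967)/(-237 + p(41))) = (51*(1 + 46) - 100)/(-1129 + (1088 + 967)/(-237 - 5)) = (51*47 - 100)/(-1129 + 2055/(-242)) = (2397 - 100)/(-1129 + 2055*(-1/242)) = 2297/(-1129 - 2055/242) = 2297/(-275273/242) = 2297*(-242/275273) = -555874/275273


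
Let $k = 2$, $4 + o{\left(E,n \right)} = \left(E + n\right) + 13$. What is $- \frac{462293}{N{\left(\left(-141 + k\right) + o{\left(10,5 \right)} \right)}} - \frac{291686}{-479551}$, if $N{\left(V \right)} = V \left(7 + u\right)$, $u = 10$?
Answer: $\frac{222263316573}{937522205} \approx 237.08$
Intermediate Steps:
$o{\left(E,n \right)} = 9 + E + n$ ($o{\left(E,n \right)} = -4 + \left(\left(E + n\right) + 13\right) = -4 + \left(13 + E + n\right) = 9 + E + n$)
$N{\left(V \right)} = 17 V$ ($N{\left(V \right)} = V \left(7 + 10\right) = V 17 = 17 V$)
$- \frac{462293}{N{\left(\left(-141 + k\right) + o{\left(10,5 \right)} \right)}} - \frac{291686}{-479551} = - \frac{462293}{17 \left(\left(-141 + 2\right) + \left(9 + 10 + 5\right)\right)} - \frac{291686}{-479551} = - \frac{462293}{17 \left(-139 + 24\right)} - - \frac{291686}{479551} = - \frac{462293}{17 \left(-115\right)} + \frac{291686}{479551} = - \frac{462293}{-1955} + \frac{291686}{479551} = \left(-462293\right) \left(- \frac{1}{1955}\right) + \frac{291686}{479551} = \frac{462293}{1955} + \frac{291686}{479551} = \frac{222263316573}{937522205}$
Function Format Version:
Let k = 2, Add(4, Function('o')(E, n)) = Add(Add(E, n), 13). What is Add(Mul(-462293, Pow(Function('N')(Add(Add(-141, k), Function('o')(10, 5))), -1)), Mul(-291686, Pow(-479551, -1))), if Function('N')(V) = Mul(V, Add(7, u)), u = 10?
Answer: Rational(222263316573, 937522205) ≈ 237.08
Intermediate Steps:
Function('o')(E, n) = Add(9, E, n) (Function('o')(E, n) = Add(-4, Add(Add(E, n), 13)) = Add(-4, Add(13, E, n)) = Add(9, E, n))
Function('N')(V) = Mul(17, V) (Function('N')(V) = Mul(V, Add(7, 10)) = Mul(V, 17) = Mul(17, V))
Add(Mul(-462293, Pow(Function('N')(Add(Add(-141, k), Function('o')(10, 5))), -1)), Mul(-291686, Pow(-479551, -1))) = Add(Mul(-462293, Pow(Mul(17, Add(Add(-141, 2), Add(9, 10, 5))), -1)), Mul(-291686, Pow(-479551, -1))) = Add(Mul(-462293, Pow(Mul(17, Add(-139, 24)), -1)), Mul(-291686, Rational(-1, 479551))) = Add(Mul(-462293, Pow(Mul(17, -115), -1)), Rational(291686, 479551)) = Add(Mul(-462293, Pow(-1955, -1)), Rational(291686, 479551)) = Add(Mul(-462293, Rational(-1, 1955)), Rational(291686, 479551)) = Add(Rational(462293, 1955), Rational(291686, 479551)) = Rational(222263316573, 937522205)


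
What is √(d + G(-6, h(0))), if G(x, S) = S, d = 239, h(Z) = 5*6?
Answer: √269 ≈ 16.401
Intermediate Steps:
h(Z) = 30
√(d + G(-6, h(0))) = √(239 + 30) = √269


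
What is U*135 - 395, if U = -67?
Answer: -9440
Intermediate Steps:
U*135 - 395 = -67*135 - 395 = -9045 - 395 = -9440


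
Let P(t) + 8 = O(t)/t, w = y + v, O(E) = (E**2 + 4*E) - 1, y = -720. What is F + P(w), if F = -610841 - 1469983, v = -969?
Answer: -3517371212/1689 ≈ -2.0825e+6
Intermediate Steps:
O(E) = -1 + E**2 + 4*E
w = -1689 (w = -720 - 969 = -1689)
P(t) = -8 + (-1 + t**2 + 4*t)/t
F = -2080824
F + P(w) = -2080824 + (-4 - 1689 - 1/(-1689)) = -2080824 + (-4 - 1689 - 1*(-1/1689)) = -2080824 + (-4 - 1689 + 1/1689) = -2080824 - 2859476/1689 = -3517371212/1689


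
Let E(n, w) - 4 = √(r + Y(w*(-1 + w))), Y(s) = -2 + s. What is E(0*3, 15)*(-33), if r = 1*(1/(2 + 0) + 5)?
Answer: -132 - 33*√854/2 ≈ -614.18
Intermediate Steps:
r = 11/2 (r = 1*(1/2 + 5) = 1*(½ + 5) = 1*(11/2) = 11/2 ≈ 5.5000)
E(n, w) = 4 + √(7/2 + w*(-1 + w)) (E(n, w) = 4 + √(11/2 + (-2 + w*(-1 + w))) = 4 + √(7/2 + w*(-1 + w)))
E(0*3, 15)*(-33) = (4 + √2*√(7 + 2*15*(-1 + 15))/2)*(-33) = (4 + √2*√(7 + 2*15*14)/2)*(-33) = (4 + √2*√(7 + 420)/2)*(-33) = (4 + √2*√427/2)*(-33) = (4 + √854/2)*(-33) = -132 - 33*√854/2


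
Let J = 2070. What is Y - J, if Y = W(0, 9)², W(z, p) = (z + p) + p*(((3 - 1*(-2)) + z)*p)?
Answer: 169326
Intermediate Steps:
W(z, p) = p + z + p²*(5 + z) (W(z, p) = (p + z) + p*(((3 + 2) + z)*p) = (p + z) + p*((5 + z)*p) = (p + z) + p*(p*(5 + z)) = (p + z) + p²*(5 + z) = p + z + p²*(5 + z))
Y = 171396 (Y = (9 + 0 + 5*9² + 0*9²)² = (9 + 0 + 5*81 + 0*81)² = (9 + 0 + 405 + 0)² = 414² = 171396)
Y - J = 171396 - 1*2070 = 171396 - 2070 = 169326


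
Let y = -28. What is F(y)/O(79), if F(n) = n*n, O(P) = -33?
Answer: -784/33 ≈ -23.758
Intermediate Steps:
F(n) = n²
F(y)/O(79) = (-28)²/(-33) = 784*(-1/33) = -784/33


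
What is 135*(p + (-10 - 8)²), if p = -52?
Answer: 36720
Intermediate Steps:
135*(p + (-10 - 8)²) = 135*(-52 + (-10 - 8)²) = 135*(-52 + (-18)²) = 135*(-52 + 324) = 135*272 = 36720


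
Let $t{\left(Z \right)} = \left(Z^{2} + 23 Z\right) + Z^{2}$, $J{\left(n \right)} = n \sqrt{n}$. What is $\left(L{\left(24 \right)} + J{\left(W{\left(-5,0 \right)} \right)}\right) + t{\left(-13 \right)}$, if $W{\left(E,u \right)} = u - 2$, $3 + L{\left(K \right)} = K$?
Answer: $60 - 2 i \sqrt{2} \approx 60.0 - 2.8284 i$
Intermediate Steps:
$L{\left(K \right)} = -3 + K$
$W{\left(E,u \right)} = -2 + u$
$J{\left(n \right)} = n^{\frac{3}{2}}$
$t{\left(Z \right)} = 2 Z^{2} + 23 Z$
$\left(L{\left(24 \right)} + J{\left(W{\left(-5,0 \right)} \right)}\right) + t{\left(-13 \right)} = \left(\left(-3 + 24\right) + \left(-2 + 0\right)^{\frac{3}{2}}\right) - 13 \left(23 + 2 \left(-13\right)\right) = \left(21 + \left(-2\right)^{\frac{3}{2}}\right) - 13 \left(23 - 26\right) = \left(21 - 2 i \sqrt{2}\right) - -39 = \left(21 - 2 i \sqrt{2}\right) + 39 = 60 - 2 i \sqrt{2}$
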